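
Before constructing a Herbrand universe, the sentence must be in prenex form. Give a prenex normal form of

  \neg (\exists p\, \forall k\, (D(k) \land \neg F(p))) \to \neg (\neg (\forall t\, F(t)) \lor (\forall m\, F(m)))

\exists p\, \forall k\, \forall t\, \exists m\, (D(k) \land \neg F(p) \lor F(t) \land \neg F(m))

First replace A → B with ¬A ∨ B.
  \neg \neg (\exists p\, \forall k\, (D(k) \land \neg F(p))) \lor \neg (\neg (\forall t\, F(t)) \lor (\forall m\, F(m)))
Drive negations inward (¬∀x A ≡ ∃x ¬A, ¬∃x A ≡ ∀x ¬A, De Morgan for ∧/∨):
  (\exists p\, \forall k\, (D(k) \land \neg F(p))) \lor (\forall t\, F(t)) \land (\exists m\, \neg F(m))
Finally move all quantifiers to the prefix:
  \exists p\, \forall k\, \forall t\, \exists m\, (D(k) \land \neg F(p) \lor F(t) \land \neg F(m))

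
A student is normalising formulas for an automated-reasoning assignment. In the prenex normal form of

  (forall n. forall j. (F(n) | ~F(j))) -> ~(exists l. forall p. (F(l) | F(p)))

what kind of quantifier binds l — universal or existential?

universal

First replace A → B with ¬A ∨ B.
  ~(forall n. forall j. (F(n) | ~F(j))) | ~(exists l. forall p. (F(l) | F(p)))
Push ¬ through the quantifiers and connectives to reach negation normal form:
  (exists n. exists j. (~F(n) & F(j))) | (forall l. exists p. (~F(l) & ~F(p)))
All bound variables are already distinct, so no renaming is needed.
Pull the quantifiers to the front (each side's bound variable is not free in the other side):
  exists n. exists j. forall l. exists p. (~F(n) & F(j) | ~F(l) & ~F(p))
The quantifier exists l sits under an odd number of negations (counting the antecedent side of each →), so it flips to forall l.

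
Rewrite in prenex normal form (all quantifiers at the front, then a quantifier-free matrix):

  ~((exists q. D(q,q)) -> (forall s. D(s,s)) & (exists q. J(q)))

exists q. exists s. forall w1. (D(q,q) & (~D(s,s) | ~J(w1)))

First replace A → B with ¬A ∨ B.
  ~(~(exists q. D(q,q)) | (forall s. D(s,s)) & (exists q. J(q)))
Push ¬ through the quantifiers and connectives to reach negation normal form:
  (exists q. D(q,q)) & ((exists s. ~D(s,s)) | (forall q. ~J(q)))
Rename bound variables to avoid capture: q↦w1.
  (exists q. D(q,q)) & ((exists s. ~D(s,s)) | (forall w1. ~J(w1)))
Extract every quantifier outward, since the variables are now distinct and don't occur free across branches:
  exists q. exists s. forall w1. (D(q,q) & (~D(s,s) | ~J(w1)))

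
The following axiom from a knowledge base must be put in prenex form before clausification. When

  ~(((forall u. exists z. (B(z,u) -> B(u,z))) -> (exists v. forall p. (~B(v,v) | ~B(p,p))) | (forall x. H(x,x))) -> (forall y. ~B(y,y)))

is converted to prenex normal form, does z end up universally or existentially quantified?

Eliminate → and ↔ using ¬ and ∨.
  ~(~(~(forall u. exists z. (~B(z,u) | B(u,z))) | (exists v. forall p. (~B(v,v) | ~B(p,p))) | (forall x. H(x,x))) | (forall y. ~B(y,y)))
Push ¬ through the quantifiers and connectives to reach negation normal form:
  ((exists u. forall z. (B(z,u) & ~B(u,z))) | (exists v. forall p. (~B(v,v) | ~B(p,p))) | (forall x. H(x,x))) & (exists y. B(y,y))
All bound variables are already distinct, so no renaming is needed.
Extract every quantifier outward, since the variables are now distinct and don't occur free across branches:
  exists u. forall z. exists v. forall p. forall x. exists y. ((B(z,u) & ~B(u,z) | ~B(v,v) | ~B(p,p) | H(x,x)) & B(y,y))
The quantifier exists z sits under an odd number of negations (counting the antecedent side of each →), so it flips to forall z.

universal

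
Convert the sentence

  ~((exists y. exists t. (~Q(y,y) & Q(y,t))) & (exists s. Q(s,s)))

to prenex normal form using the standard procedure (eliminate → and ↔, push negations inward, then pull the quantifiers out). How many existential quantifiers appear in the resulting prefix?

Move each ¬ inward, flipping quantifiers it crosses:
  (forall y. forall t. (Q(y,y) | ~Q(y,t))) | (forall s. ~Q(s,s))
All bound variables are already distinct, so no renaming is needed.
Finally move all quantifiers to the prefix:
  forall y. forall t. forall s. (Q(y,y) | ~Q(y,t) | ~Q(s,s))
The prefix is forall y forall t forall s: 3 universal, 0 existential.

0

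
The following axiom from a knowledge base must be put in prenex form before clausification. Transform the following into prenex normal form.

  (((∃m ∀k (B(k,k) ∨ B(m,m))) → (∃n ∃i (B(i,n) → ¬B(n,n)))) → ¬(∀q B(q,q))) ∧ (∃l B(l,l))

Eliminate → and ↔ using ¬ and ∨.
  (¬(¬(∃m ∀k (B(k,k) ∨ B(m,m))) ∨ (∃n ∃i (¬B(i,n) ∨ ¬B(n,n)))) ∨ ¬(∀q B(q,q))) ∧ (∃l B(l,l))
Push ¬ through the quantifiers and connectives to reach negation normal form:
  ((∃m ∀k (B(k,k) ∨ B(m,m))) ∧ (∀n ∀i (B(i,n) ∧ B(n,n))) ∨ (∃q ¬B(q,q))) ∧ (∃l B(l,l))
Extract every quantifier outward, since the variables are now distinct and don't occur free across branches:
  ∃m ∀k ∀n ∀i ∃q ∃l (((B(k,k) ∨ B(m,m)) ∧ B(i,n) ∧ B(n,n) ∨ ¬B(q,q)) ∧ B(l,l))

∃m ∀k ∀n ∀i ∃q ∃l (((B(k,k) ∨ B(m,m)) ∧ B(i,n) ∧ B(n,n) ∨ ¬B(q,q)) ∧ B(l,l))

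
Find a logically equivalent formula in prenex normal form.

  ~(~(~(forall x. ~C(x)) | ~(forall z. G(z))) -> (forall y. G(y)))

forall x. forall z. exists y. (~C(x) & G(z) & ~G(y))

First replace A → B with ¬A ∨ B.
  ~(~~(~(forall x. ~C(x)) | ~(forall z. G(z))) | (forall y. G(y)))
Move each ¬ inward, flipping quantifiers it crosses:
  (forall x. ~C(x)) & (forall z. G(z)) & (exists y. ~G(y))
All bound variables are already distinct, so no renaming is needed.
Finally move all quantifiers to the prefix:
  forall x. forall z. exists y. (~C(x) & G(z) & ~G(y))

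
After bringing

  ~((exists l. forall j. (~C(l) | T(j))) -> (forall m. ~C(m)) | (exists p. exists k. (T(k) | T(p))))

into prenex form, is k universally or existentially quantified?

universal

Eliminate → and ↔ using ¬ and ∨.
  ~(~(exists l. forall j. (~C(l) | T(j))) | (forall m. ~C(m)) | (exists p. exists k. (T(k) | T(p))))
Push ¬ through the quantifiers and connectives to reach negation normal form:
  (exists l. forall j. (~C(l) | T(j))) & (exists m. C(m)) & (forall p. forall k. (~T(k) & ~T(p)))
All bound variables are already distinct, so no renaming is needed.
Extract every quantifier outward, since the variables are now distinct and don't occur free across branches:
  exists l. forall j. exists m. forall p. forall k. ((~C(l) | T(j)) & C(m) & ~T(k) & ~T(p))
The quantifier exists k sits under an odd number of negations (counting the antecedent side of each →), so it flips to forall k.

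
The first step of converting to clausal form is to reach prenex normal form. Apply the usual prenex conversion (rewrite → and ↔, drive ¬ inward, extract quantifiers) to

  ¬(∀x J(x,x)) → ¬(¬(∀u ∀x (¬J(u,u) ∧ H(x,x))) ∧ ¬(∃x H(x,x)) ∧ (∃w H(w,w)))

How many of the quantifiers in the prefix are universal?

4

Rewrite implications/biconditionals: A → B as ¬A ∨ B.
  ¬¬(∀x J(x,x)) ∨ ¬(¬(∀u ∀x (¬J(u,u) ∧ H(x,x))) ∧ ¬(∃x H(x,x)) ∧ (∃w H(w,w)))
Move each ¬ inward, flipping quantifiers it crosses:
  (∀x J(x,x)) ∨ (∀u ∀x (¬J(u,u) ∧ H(x,x))) ∨ (∃x H(x,x)) ∨ (∀w ¬H(w,w))
Give each quantifier a distinct variable: x↦y1, x↦y.
  (∀x J(x,x)) ∨ (∀u ∀y1 (¬J(u,u) ∧ H(y1,y1))) ∨ (∃y H(y,y)) ∨ (∀w ¬H(w,w))
Pull the quantifiers to the front (each side's bound variable is not free in the other side):
  ∀x ∀u ∀y1 ∃y ∀w (J(x,x) ∨ ¬J(u,u) ∧ H(y1,y1) ∨ H(y,y) ∨ ¬H(w,w))
The prefix is ∀x ∀u ∀y1 ∃y ∀w: 4 universal, 1 existential.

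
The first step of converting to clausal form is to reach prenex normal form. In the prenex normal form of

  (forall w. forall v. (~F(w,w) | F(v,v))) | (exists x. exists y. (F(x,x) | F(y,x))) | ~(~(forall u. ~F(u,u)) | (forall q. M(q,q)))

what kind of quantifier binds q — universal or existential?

existential

Move each ¬ inward, flipping quantifiers it crosses:
  (forall w. forall v. (~F(w,w) | F(v,v))) | (exists x. exists y. (F(x,x) | F(y,x))) | (forall u. ~F(u,u)) & (exists q. ~M(q,q))
All bound variables are already distinct, so no renaming is needed.
Finally move all quantifiers to the prefix:
  forall w. forall v. exists x. exists y. forall u. exists q. (~F(w,w) | F(v,v) | F(x,x) | F(y,x) | ~F(u,u) & ~M(q,q))
The quantifier forall q sits under an odd number of negations, so it flips to exists q.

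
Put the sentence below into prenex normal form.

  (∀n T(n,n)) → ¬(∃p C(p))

∃n ∀p (¬T(n,n) ∨ ¬C(p))

Rewrite implications/biconditionals: A → B as ¬A ∨ B.
  ¬(∀n T(n,n)) ∨ ¬(∃p C(p))
Push ¬ through the quantifiers and connectives to reach negation normal form:
  (∃n ¬T(n,n)) ∨ (∀p ¬C(p))
All bound variables are already distinct, so no renaming is needed.
Finally move all quantifiers to the prefix:
  ∃n ∀p (¬T(n,n) ∨ ¬C(p))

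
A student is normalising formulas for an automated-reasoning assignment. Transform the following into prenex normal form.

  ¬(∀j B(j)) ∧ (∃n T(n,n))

∃j ∃n (¬B(j) ∧ T(n,n))

Move each ¬ inward, flipping quantifiers it crosses:
  (∃j ¬B(j)) ∧ (∃n T(n,n))
All bound variables are already distinct, so no renaming is needed.
Extract every quantifier outward, since the variables are now distinct and don't occur free across branches:
  ∃j ∃n (¬B(j) ∧ T(n,n))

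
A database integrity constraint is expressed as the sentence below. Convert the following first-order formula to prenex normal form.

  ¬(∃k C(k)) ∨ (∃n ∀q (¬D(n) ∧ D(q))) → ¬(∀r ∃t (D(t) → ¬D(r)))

First replace A → B with ¬A ∨ B.
  ¬(¬(∃k C(k)) ∨ (∃n ∀q (¬D(n) ∧ D(q)))) ∨ ¬(∀r ∃t (¬D(t) ∨ ¬D(r)))
Move each ¬ inward, flipping quantifiers it crosses:
  (∃k C(k)) ∧ (∀n ∃q (D(n) ∨ ¬D(q))) ∨ (∃r ∀t (D(t) ∧ D(r)))
Finally move all quantifiers to the prefix:
  ∃k ∀n ∃q ∃r ∀t (C(k) ∧ (D(n) ∨ ¬D(q)) ∨ D(t) ∧ D(r))

∃k ∀n ∃q ∃r ∀t (C(k) ∧ (D(n) ∨ ¬D(q)) ∨ D(t) ∧ D(r))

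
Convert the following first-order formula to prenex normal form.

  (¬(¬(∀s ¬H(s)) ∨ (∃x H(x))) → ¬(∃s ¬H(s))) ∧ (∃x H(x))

First replace A → B with ¬A ∨ B.
  (¬¬(¬(∀s ¬H(s)) ∨ (∃x H(x))) ∨ ¬(∃s ¬H(s))) ∧ (∃x H(x))
Push ¬ through the quantifiers and connectives to reach negation normal form:
  ((∃s H(s)) ∨ (∃x H(x)) ∨ (∀s H(s))) ∧ (∃x H(x))
Give each quantifier a distinct variable: s↦c, x↦y.
  ((∃s H(s)) ∨ (∃x H(x)) ∨ (∀c H(c))) ∧ (∃y H(y))
Pull the quantifiers to the front (each side's bound variable is not free in the other side):
  ∃s ∃x ∀c ∃y ((H(s) ∨ H(x) ∨ H(c)) ∧ H(y))

∃s ∃x ∀c ∃y ((H(s) ∨ H(x) ∨ H(c)) ∧ H(y))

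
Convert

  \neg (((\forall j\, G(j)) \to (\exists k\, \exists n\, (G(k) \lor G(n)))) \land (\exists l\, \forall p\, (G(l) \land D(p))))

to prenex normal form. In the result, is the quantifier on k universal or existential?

First replace A → B with ¬A ∨ B.
  \neg ((\neg (\forall j\, G(j)) \lor (\exists k\, \exists n\, (G(k) \lor G(n)))) \land (\exists l\, \forall p\, (G(l) \land D(p))))
Move each ¬ inward, flipping quantifiers it crosses:
  (\forall j\, G(j)) \land (\forall k\, \forall n\, (\neg G(k) \land \neg G(n))) \lor (\forall l\, \exists p\, (\neg G(l) \lor \neg D(p)))
Extract every quantifier outward, since the variables are now distinct and don't occur free across branches:
  \forall j\, \forall k\, \forall n\, \forall l\, \exists p\, (G(j) \land \neg G(k) \land \neg G(n) \lor \neg G(l) \lor \neg D(p))
The quantifier \exists k sits under an odd number of negations (counting the antecedent side of each →), so it flips to \forall k.

universal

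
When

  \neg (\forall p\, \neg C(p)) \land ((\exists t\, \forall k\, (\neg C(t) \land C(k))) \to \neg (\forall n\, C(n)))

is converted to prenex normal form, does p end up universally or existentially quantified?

existential

Eliminate → and ↔ using ¬ and ∨.
  \neg (\forall p\, \neg C(p)) \land (\neg (\exists t\, \forall k\, (\neg C(t) \land C(k))) \lor \neg (\forall n\, C(n)))
Move each ¬ inward, flipping quantifiers it crosses:
  (\exists p\, C(p)) \land ((\forall t\, \exists k\, (C(t) \lor \neg C(k))) \lor (\exists n\, \neg C(n)))
All bound variables are already distinct, so no renaming is needed.
Extract every quantifier outward, since the variables are now distinct and don't occur free across branches:
  \exists p\, \forall t\, \exists k\, \exists n\, (C(p) \land (C(t) \lor \neg C(k) \lor \neg C(n)))
The quantifier \forall p sits under an odd number of negations (counting the antecedent side of each →), so it flips to \exists p.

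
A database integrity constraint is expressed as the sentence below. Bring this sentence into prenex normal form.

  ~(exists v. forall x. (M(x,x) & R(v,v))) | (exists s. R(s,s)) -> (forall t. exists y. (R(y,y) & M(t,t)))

Eliminate → and ↔ using ¬ and ∨.
  ~(~(exists v. forall x. (M(x,x) & R(v,v))) | (exists s. R(s,s))) | (forall t. exists y. (R(y,y) & M(t,t)))
Drive negations inward (¬∀x A ≡ ∃x ¬A, ¬∃x A ≡ ∀x ¬A, De Morgan for ∧/∨):
  (exists v. forall x. (M(x,x) & R(v,v))) & (forall s. ~R(s,s)) | (forall t. exists y. (R(y,y) & M(t,t)))
All bound variables are already distinct, so no renaming is needed.
Pull the quantifiers to the front (each side's bound variable is not free in the other side):
  exists v. forall x. forall s. forall t. exists y. (M(x,x) & R(v,v) & ~R(s,s) | R(y,y) & M(t,t))

exists v. forall x. forall s. forall t. exists y. (M(x,x) & R(v,v) & ~R(s,s) | R(y,y) & M(t,t))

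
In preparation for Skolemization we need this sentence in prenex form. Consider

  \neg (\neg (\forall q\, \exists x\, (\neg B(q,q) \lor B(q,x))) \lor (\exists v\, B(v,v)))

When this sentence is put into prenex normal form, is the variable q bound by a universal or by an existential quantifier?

Drive negations inward (¬∀x A ≡ ∃x ¬A, ¬∃x A ≡ ∀x ¬A, De Morgan for ∧/∨):
  (\forall q\, \exists x\, (\neg B(q,q) \lor B(q,x))) \land (\forall v\, \neg B(v,v))
All bound variables are already distinct, so no renaming is needed.
Extract every quantifier outward, since the variables are now distinct and don't occur free across branches:
  \forall q\, \exists x\, \forall v\, ((\neg B(q,q) \lor B(q,x)) \land \neg B(v,v))
The quantifier \forall q sits under an even number of negations, so it remains universal.

universal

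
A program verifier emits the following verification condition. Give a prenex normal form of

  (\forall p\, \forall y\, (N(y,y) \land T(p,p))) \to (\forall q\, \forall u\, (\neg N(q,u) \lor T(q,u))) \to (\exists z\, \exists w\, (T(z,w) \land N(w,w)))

Eliminate → and ↔ using ¬ and ∨.
  \neg (\forall p\, \forall y\, (N(y,y) \land T(p,p))) \lor \neg (\forall q\, \forall u\, (\neg N(q,u) \lor T(q,u))) \lor (\exists z\, \exists w\, (T(z,w) \land N(w,w)))
Push ¬ through the quantifiers and connectives to reach negation normal form:
  (\exists p\, \exists y\, (\neg N(y,y) \lor \neg T(p,p))) \lor (\exists q\, \exists u\, (N(q,u) \land \neg T(q,u))) \lor (\exists z\, \exists w\, (T(z,w) \land N(w,w)))
All bound variables are already distinct, so no renaming is needed.
Finally move all quantifiers to the prefix:
  \exists p\, \exists y\, \exists q\, \exists u\, \exists z\, \exists w\, (\neg N(y,y) \lor \neg T(p,p) \lor N(q,u) \land \neg T(q,u) \lor T(z,w) \land N(w,w))

\exists p\, \exists y\, \exists q\, \exists u\, \exists z\, \exists w\, (\neg N(y,y) \lor \neg T(p,p) \lor N(q,u) \land \neg T(q,u) \lor T(z,w) \land N(w,w))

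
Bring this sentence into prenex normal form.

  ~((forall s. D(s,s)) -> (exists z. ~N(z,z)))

forall s. forall z. (D(s,s) & N(z,z))

Eliminate → and ↔ using ¬ and ∨.
  ~(~(forall s. D(s,s)) | (exists z. ~N(z,z)))
Move each ¬ inward, flipping quantifiers it crosses:
  (forall s. D(s,s)) & (forall z. N(z,z))
All bound variables are already distinct, so no renaming is needed.
Finally move all quantifiers to the prefix:
  forall s. forall z. (D(s,s) & N(z,z))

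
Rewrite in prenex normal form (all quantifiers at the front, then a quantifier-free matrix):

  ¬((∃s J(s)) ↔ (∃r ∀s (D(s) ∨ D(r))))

∃s ∀r ∃b ∃u ∀v1 ∀w (J(s) ∧ ¬D(b) ∧ ¬D(r) ∨ (D(v1) ∨ D(u)) ∧ ¬J(w))

Rewrite implications/biconditionals: A → B as ¬A ∨ B; A ↔ B as (¬A ∨ B) ∧ (¬B ∨ A).
  ¬((¬(∃s J(s)) ∨ (∃r ∀s (D(s) ∨ D(r)))) ∧ (¬(∃r ∀s (D(s) ∨ D(r))) ∨ (∃s J(s))))
Push ¬ through the quantifiers and connectives to reach negation normal form:
  (∃s J(s)) ∧ (∀r ∃s (¬D(s) ∧ ¬D(r))) ∨ (∃r ∀s (D(s) ∨ D(r))) ∧ (∀s ¬J(s))
Give each quantifier a distinct variable: s↦b, r↦u, s↦v1, s↦w.
  (∃s J(s)) ∧ (∀r ∃b (¬D(b) ∧ ¬D(r))) ∨ (∃u ∀v1 (D(v1) ∨ D(u))) ∧ (∀w ¬J(w))
Finally move all quantifiers to the prefix:
  ∃s ∀r ∃b ∃u ∀v1 ∀w (J(s) ∧ ¬D(b) ∧ ¬D(r) ∨ (D(v1) ∨ D(u)) ∧ ¬J(w))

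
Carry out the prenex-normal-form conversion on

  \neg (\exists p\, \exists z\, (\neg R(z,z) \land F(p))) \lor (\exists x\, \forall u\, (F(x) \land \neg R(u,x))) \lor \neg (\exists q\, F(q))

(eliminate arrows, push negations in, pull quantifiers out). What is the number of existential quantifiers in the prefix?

Push ¬ through the quantifiers and connectives to reach negation normal form:
  (\forall p\, \forall z\, (R(z,z) \lor \neg F(p))) \lor (\exists x\, \forall u\, (F(x) \land \neg R(u,x))) \lor (\forall q\, \neg F(q))
Finally move all quantifiers to the prefix:
  \forall p\, \forall z\, \exists x\, \forall u\, \forall q\, (R(z,z) \lor \neg F(p) \lor F(x) \land \neg R(u,x) \lor \neg F(q))
The prefix is \forall p \forall z \exists x \forall u \forall q: 4 universal, 1 existential.

1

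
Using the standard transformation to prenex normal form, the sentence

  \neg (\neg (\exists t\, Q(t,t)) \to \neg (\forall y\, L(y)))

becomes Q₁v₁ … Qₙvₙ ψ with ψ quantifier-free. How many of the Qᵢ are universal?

2

First replace A → B with ¬A ∨ B.
  \neg (\neg \neg (\exists t\, Q(t,t)) \lor \neg (\forall y\, L(y)))
Push ¬ through the quantifiers and connectives to reach negation normal form:
  (\forall t\, \neg Q(t,t)) \land (\forall y\, L(y))
Finally move all quantifiers to the prefix:
  \forall t\, \forall y\, (\neg Q(t,t) \land L(y))
The prefix is \forall t \forall y: 2 universal, 0 existential.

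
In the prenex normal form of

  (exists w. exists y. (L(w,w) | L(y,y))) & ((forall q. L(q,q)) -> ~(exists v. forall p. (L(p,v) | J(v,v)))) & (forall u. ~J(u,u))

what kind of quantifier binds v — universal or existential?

Rewrite implications/biconditionals: A → B as ¬A ∨ B.
  (exists w. exists y. (L(w,w) | L(y,y))) & (~(forall q. L(q,q)) | ~(exists v. forall p. (L(p,v) | J(v,v)))) & (forall u. ~J(u,u))
Move each ¬ inward, flipping quantifiers it crosses:
  (exists w. exists y. (L(w,w) | L(y,y))) & ((exists q. ~L(q,q)) | (forall v. exists p. (~L(p,v) & ~J(v,v)))) & (forall u. ~J(u,u))
All bound variables are already distinct, so no renaming is needed.
Finally move all quantifiers to the prefix:
  exists w. exists y. exists q. forall v. exists p. forall u. ((L(w,w) | L(y,y)) & (~L(q,q) | ~L(p,v) & ~J(v,v)) & ~J(u,u))
The quantifier exists v sits under an odd number of negations (counting the antecedent side of each →), so it flips to forall v.

universal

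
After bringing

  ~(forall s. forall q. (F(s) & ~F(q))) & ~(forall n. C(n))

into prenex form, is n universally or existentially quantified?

existential

Move each ¬ inward, flipping quantifiers it crosses:
  (exists s. exists q. (~F(s) | F(q))) & (exists n. ~C(n))
All bound variables are already distinct, so no renaming is needed.
Pull the quantifiers to the front (each side's bound variable is not free in the other side):
  exists s. exists q. exists n. ((~F(s) | F(q)) & ~C(n))
The quantifier forall n sits under an odd number of negations, so it flips to exists n.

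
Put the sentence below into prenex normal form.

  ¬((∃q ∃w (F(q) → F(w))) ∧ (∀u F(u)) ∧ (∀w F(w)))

∀q ∀w ∃u ∃r (F(q) ∧ ¬F(w) ∨ ¬F(u) ∨ ¬F(r))

Rewrite implications/biconditionals: A → B as ¬A ∨ B.
  ¬((∃q ∃w (¬F(q) ∨ F(w))) ∧ (∀u F(u)) ∧ (∀w F(w)))
Push ¬ through the quantifiers and connectives to reach negation normal form:
  (∀q ∀w (F(q) ∧ ¬F(w))) ∨ (∃u ¬F(u)) ∨ (∃w ¬F(w))
Standardize variables apart so no two quantifiers bind the same name: w↦r.
  (∀q ∀w (F(q) ∧ ¬F(w))) ∨ (∃u ¬F(u)) ∨ (∃r ¬F(r))
Extract every quantifier outward, since the variables are now distinct and don't occur free across branches:
  ∀q ∀w ∃u ∃r (F(q) ∧ ¬F(w) ∨ ¬F(u) ∨ ¬F(r))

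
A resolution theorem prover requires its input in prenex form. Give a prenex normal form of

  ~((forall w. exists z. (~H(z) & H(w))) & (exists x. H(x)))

exists w. forall z. forall x. (H(z) | ~H(w) | ~H(x))

Move each ¬ inward, flipping quantifiers it crosses:
  (exists w. forall z. (H(z) | ~H(w))) | (forall x. ~H(x))
Pull the quantifiers to the front (each side's bound variable is not free in the other side):
  exists w. forall z. forall x. (H(z) | ~H(w) | ~H(x))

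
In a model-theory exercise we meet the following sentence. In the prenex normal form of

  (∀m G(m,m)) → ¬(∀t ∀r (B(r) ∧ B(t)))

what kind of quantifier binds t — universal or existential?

Eliminate → and ↔ using ¬ and ∨.
  ¬(∀m G(m,m)) ∨ ¬(∀t ∀r (B(r) ∧ B(t)))
Drive negations inward (¬∀x A ≡ ∃x ¬A, ¬∃x A ≡ ∀x ¬A, De Morgan for ∧/∨):
  (∃m ¬G(m,m)) ∨ (∃t ∃r (¬B(r) ∨ ¬B(t)))
Pull the quantifiers to the front (each side's bound variable is not free in the other side):
  ∃m ∃t ∃r (¬G(m,m) ∨ ¬B(r) ∨ ¬B(t))
The quantifier ∀t sits under an odd number of negations (counting the antecedent side of each →), so it flips to ∃t.

existential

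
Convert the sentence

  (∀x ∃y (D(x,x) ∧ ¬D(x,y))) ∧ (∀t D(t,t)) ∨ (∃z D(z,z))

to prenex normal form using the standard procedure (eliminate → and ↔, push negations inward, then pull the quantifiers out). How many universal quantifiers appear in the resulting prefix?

All bound variables are already distinct, so no renaming is needed.
Finally move all quantifiers to the prefix:
  ∀x ∃y ∀t ∃z (D(x,x) ∧ ¬D(x,y) ∧ D(t,t) ∨ D(z,z))
The prefix is ∀x ∃y ∀t ∃z: 2 universal, 2 existential.

2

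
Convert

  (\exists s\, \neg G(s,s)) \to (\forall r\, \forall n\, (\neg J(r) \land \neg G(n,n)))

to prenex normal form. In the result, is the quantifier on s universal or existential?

universal

Eliminate → and ↔ using ¬ and ∨.
  \neg (\exists s\, \neg G(s,s)) \lor (\forall r\, \forall n\, (\neg J(r) \land \neg G(n,n)))
Push ¬ through the quantifiers and connectives to reach negation normal form:
  (\forall s\, G(s,s)) \lor (\forall r\, \forall n\, (\neg J(r) \land \neg G(n,n)))
Pull the quantifiers to the front (each side's bound variable is not free in the other side):
  \forall s\, \forall r\, \forall n\, (G(s,s) \lor \neg J(r) \land \neg G(n,n))
The quantifier \exists s sits under an odd number of negations (counting the antecedent side of each →), so it flips to \forall s.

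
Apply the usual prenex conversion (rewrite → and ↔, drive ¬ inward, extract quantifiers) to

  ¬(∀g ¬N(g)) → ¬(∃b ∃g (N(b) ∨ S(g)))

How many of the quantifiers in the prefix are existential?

Eliminate → and ↔ using ¬ and ∨.
  ¬¬(∀g ¬N(g)) ∨ ¬(∃b ∃g (N(b) ∨ S(g)))
Drive negations inward (¬∀x A ≡ ∃x ¬A, ¬∃x A ≡ ∀x ¬A, De Morgan for ∧/∨):
  (∀g ¬N(g)) ∨ (∀b ∀g (¬N(b) ∧ ¬S(g)))
Give each quantifier a distinct variable: g↦r.
  (∀g ¬N(g)) ∨ (∀b ∀r (¬N(b) ∧ ¬S(r)))
Extract every quantifier outward, since the variables are now distinct and don't occur free across branches:
  ∀g ∀b ∀r (¬N(g) ∨ ¬N(b) ∧ ¬S(r))
The prefix is ∀g ∀b ∀r: 3 universal, 0 existential.

0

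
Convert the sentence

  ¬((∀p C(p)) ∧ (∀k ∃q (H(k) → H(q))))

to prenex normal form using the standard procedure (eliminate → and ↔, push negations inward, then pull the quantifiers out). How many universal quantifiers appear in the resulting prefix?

Eliminate → and ↔ using ¬ and ∨.
  ¬((∀p C(p)) ∧ (∀k ∃q (¬H(k) ∨ H(q))))
Drive negations inward (¬∀x A ≡ ∃x ¬A, ¬∃x A ≡ ∀x ¬A, De Morgan for ∧/∨):
  (∃p ¬C(p)) ∨ (∃k ∀q (H(k) ∧ ¬H(q)))
Pull the quantifiers to the front (each side's bound variable is not free in the other side):
  ∃p ∃k ∀q (¬C(p) ∨ H(k) ∧ ¬H(q))
The prefix is ∃p ∃k ∀q: 1 universal, 2 existential.

1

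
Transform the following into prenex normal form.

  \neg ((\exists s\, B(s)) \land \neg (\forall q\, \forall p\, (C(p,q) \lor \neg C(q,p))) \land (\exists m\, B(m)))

Push ¬ through the quantifiers and connectives to reach negation normal form:
  (\forall s\, \neg B(s)) \lor (\forall q\, \forall p\, (C(p,q) \lor \neg C(q,p))) \lor (\forall m\, \neg B(m))
All bound variables are already distinct, so no renaming is needed.
Extract every quantifier outward, since the variables are now distinct and don't occur free across branches:
  \forall s\, \forall q\, \forall p\, \forall m\, (\neg B(s) \lor C(p,q) \lor \neg C(q,p) \lor \neg B(m))

\forall s\, \forall q\, \forall p\, \forall m\, (\neg B(s) \lor C(p,q) \lor \neg C(q,p) \lor \neg B(m))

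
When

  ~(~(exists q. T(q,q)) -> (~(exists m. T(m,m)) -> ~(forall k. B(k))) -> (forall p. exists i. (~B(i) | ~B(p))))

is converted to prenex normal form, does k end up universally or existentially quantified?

existential

First replace A → B with ¬A ∨ B.
  ~(~~(exists q. T(q,q)) | ~(~~(exists m. T(m,m)) | ~(forall k. B(k))) | (forall p. exists i. (~B(i) | ~B(p))))
Push ¬ through the quantifiers and connectives to reach negation normal form:
  (forall q. ~T(q,q)) & ((exists m. T(m,m)) | (exists k. ~B(k))) & (exists p. forall i. (B(i) & B(p)))
All bound variables are already distinct, so no renaming is needed.
Extract every quantifier outward, since the variables are now distinct and don't occur free across branches:
  forall q. exists m. exists k. exists p. forall i. (~T(q,q) & (T(m,m) | ~B(k)) & B(i) & B(p))
The quantifier forall k sits under an odd number of negations (counting the antecedent side of each →), so it flips to exists k.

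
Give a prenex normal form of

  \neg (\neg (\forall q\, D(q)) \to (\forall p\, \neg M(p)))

\exists q\, \exists p\, (\neg D(q) \land M(p))

Rewrite implications/biconditionals: A → B as ¬A ∨ B.
  \neg (\neg \neg (\forall q\, D(q)) \lor (\forall p\, \neg M(p)))
Move each ¬ inward, flipping quantifiers it crosses:
  (\exists q\, \neg D(q)) \land (\exists p\, M(p))
All bound variables are already distinct, so no renaming is needed.
Pull the quantifiers to the front (each side's bound variable is not free in the other side):
  \exists q\, \exists p\, (\neg D(q) \land M(p))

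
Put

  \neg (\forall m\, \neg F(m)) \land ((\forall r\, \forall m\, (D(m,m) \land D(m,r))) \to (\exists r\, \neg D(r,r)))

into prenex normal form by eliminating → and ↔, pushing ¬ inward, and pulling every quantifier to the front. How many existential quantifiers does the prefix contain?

4

Rewrite implications/biconditionals: A → B as ¬A ∨ B.
  \neg (\forall m\, \neg F(m)) \land (\neg (\forall r\, \forall m\, (D(m,m) \land D(m,r))) \lor (\exists r\, \neg D(r,r)))
Push ¬ through the quantifiers and connectives to reach negation normal form:
  (\exists m\, F(m)) \land ((\exists r\, \exists m\, (\neg D(m,m) \lor \neg D(m,r))) \lor (\exists r\, \neg D(r,r)))
Standardize variables apart so no two quantifiers bind the same name: m↦u1, r↦x1.
  (\exists m\, F(m)) \land ((\exists r\, \exists u1\, (\neg D(u1,u1) \lor \neg D(u1,r))) \lor (\exists x1\, \neg D(x1,x1)))
Pull the quantifiers to the front (each side's bound variable is not free in the other side):
  \exists m\, \exists r\, \exists u1\, \exists x1\, (F(m) \land (\neg D(u1,u1) \lor \neg D(u1,r) \lor \neg D(x1,x1)))
The prefix is \exists m \exists r \exists u1 \exists x1: 0 universal, 4 existential.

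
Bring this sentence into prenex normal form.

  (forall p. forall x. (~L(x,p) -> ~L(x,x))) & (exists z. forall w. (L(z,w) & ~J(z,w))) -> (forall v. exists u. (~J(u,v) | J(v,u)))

Rewrite implications/biconditionals: A → B as ¬A ∨ B.
  ~((forall p. forall x. (~~L(x,p) | ~L(x,x))) & (exists z. forall w. (L(z,w) & ~J(z,w)))) | (forall v. exists u. (~J(u,v) | J(v,u)))
Move each ¬ inward, flipping quantifiers it crosses:
  (exists p. exists x. (~L(x,p) & L(x,x))) | (forall z. exists w. (~L(z,w) | J(z,w))) | (forall v. exists u. (~J(u,v) | J(v,u)))
All bound variables are already distinct, so no renaming is needed.
Finally move all quantifiers to the prefix:
  exists p. exists x. forall z. exists w. forall v. exists u. (~L(x,p) & L(x,x) | ~L(z,w) | J(z,w) | ~J(u,v) | J(v,u))

exists p. exists x. forall z. exists w. forall v. exists u. (~L(x,p) & L(x,x) | ~L(z,w) | J(z,w) | ~J(u,v) | J(v,u))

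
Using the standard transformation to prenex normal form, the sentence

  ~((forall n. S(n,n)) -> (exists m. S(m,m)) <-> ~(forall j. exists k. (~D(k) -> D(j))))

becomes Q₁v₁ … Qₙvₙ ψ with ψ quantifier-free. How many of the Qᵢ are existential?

4

Rewrite implications/biconditionals: A → B as ¬A ∨ B; A ↔ B as (¬A ∨ B) ∧ (¬B ∨ A).
  ~((~(~(forall n. S(n,n)) | (exists m. S(m,m))) | ~(forall j. exists k. (~~D(k) | D(j)))) & (~~(forall j. exists k. (~~D(k) | D(j))) | ~(forall n. S(n,n)) | (exists m. S(m,m))))
Push ¬ through the quantifiers and connectives to reach negation normal form:
  ((exists n. ~S(n,n)) | (exists m. S(m,m))) & (forall j. exists k. (D(k) | D(j))) | (exists j. forall k. (~D(k) & ~D(j))) & (forall n. S(n,n)) & (forall m. ~S(m,m))
Standardize variables apart so no two quantifiers bind the same name: j↦u, k↦w, n↦v, m↦z.
  ((exists n. ~S(n,n)) | (exists m. S(m,m))) & (forall j. exists k. (D(k) | D(j))) | (exists u. forall w. (~D(w) & ~D(u))) & (forall v. S(v,v)) & (forall z. ~S(z,z))
Extract every quantifier outward, since the variables are now distinct and don't occur free across branches:
  exists n. exists m. forall j. exists k. exists u. forall w. forall v. forall z. ((~S(n,n) | S(m,m)) & (D(k) | D(j)) | ~D(w) & ~D(u) & S(v,v) & ~S(z,z))
The prefix is exists n exists m forall j exists k exists u forall w forall v forall z: 4 universal, 4 existential.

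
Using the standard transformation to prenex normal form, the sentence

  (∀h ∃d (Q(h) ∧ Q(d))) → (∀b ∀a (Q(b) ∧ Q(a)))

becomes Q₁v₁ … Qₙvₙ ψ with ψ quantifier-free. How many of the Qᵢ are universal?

3

Rewrite implications/biconditionals: A → B as ¬A ∨ B.
  ¬(∀h ∃d (Q(h) ∧ Q(d))) ∨ (∀b ∀a (Q(b) ∧ Q(a)))
Move each ¬ inward, flipping quantifiers it crosses:
  (∃h ∀d (¬Q(h) ∨ ¬Q(d))) ∨ (∀b ∀a (Q(b) ∧ Q(a)))
Pull the quantifiers to the front (each side's bound variable is not free in the other side):
  ∃h ∀d ∀b ∀a (¬Q(h) ∨ ¬Q(d) ∨ Q(b) ∧ Q(a))
The prefix is ∃h ∀d ∀b ∀a: 3 universal, 1 existential.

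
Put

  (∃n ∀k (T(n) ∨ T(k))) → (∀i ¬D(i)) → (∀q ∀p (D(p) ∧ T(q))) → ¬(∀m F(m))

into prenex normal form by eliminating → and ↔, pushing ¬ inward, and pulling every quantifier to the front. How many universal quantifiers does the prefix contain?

1

Rewrite implications/biconditionals: A → B as ¬A ∨ B.
  ¬(∃n ∀k (T(n) ∨ T(k))) ∨ ¬(∀i ¬D(i)) ∨ ¬(∀q ∀p (D(p) ∧ T(q))) ∨ ¬(∀m F(m))
Push ¬ through the quantifiers and connectives to reach negation normal form:
  (∀n ∃k (¬T(n) ∧ ¬T(k))) ∨ (∃i D(i)) ∨ (∃q ∃p (¬D(p) ∨ ¬T(q))) ∨ (∃m ¬F(m))
All bound variables are already distinct, so no renaming is needed.
Finally move all quantifiers to the prefix:
  ∀n ∃k ∃i ∃q ∃p ∃m (¬T(n) ∧ ¬T(k) ∨ D(i) ∨ ¬D(p) ∨ ¬T(q) ∨ ¬F(m))
The prefix is ∀n ∃k ∃i ∃q ∃p ∃m: 1 universal, 5 existential.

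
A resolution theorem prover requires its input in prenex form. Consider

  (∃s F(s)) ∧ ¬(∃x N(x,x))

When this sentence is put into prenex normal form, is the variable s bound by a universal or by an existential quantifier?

existential

Drive negations inward (¬∀x A ≡ ∃x ¬A, ¬∃x A ≡ ∀x ¬A, De Morgan for ∧/∨):
  (∃s F(s)) ∧ (∀x ¬N(x,x))
All bound variables are already distinct, so no renaming is needed.
Finally move all quantifiers to the prefix:
  ∃s ∀x (F(s) ∧ ¬N(x,x))
The quantifier ∃s sits under an even number of negations, so it remains existential.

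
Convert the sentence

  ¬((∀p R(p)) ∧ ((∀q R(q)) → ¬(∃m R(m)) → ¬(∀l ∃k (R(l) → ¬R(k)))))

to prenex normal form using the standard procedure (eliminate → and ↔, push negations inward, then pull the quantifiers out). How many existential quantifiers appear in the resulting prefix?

First replace A → B with ¬A ∨ B.
  ¬((∀p R(p)) ∧ (¬(∀q R(q)) ∨ ¬¬(∃m R(m)) ∨ ¬(∀l ∃k (¬R(l) ∨ ¬R(k)))))
Drive negations inward (¬∀x A ≡ ∃x ¬A, ¬∃x A ≡ ∀x ¬A, De Morgan for ∧/∨):
  (∃p ¬R(p)) ∨ (∀q R(q)) ∧ (∀m ¬R(m)) ∧ (∀l ∃k (¬R(l) ∨ ¬R(k)))
All bound variables are already distinct, so no renaming is needed.
Extract every quantifier outward, since the variables are now distinct and don't occur free across branches:
  ∃p ∀q ∀m ∀l ∃k (¬R(p) ∨ R(q) ∧ ¬R(m) ∧ (¬R(l) ∨ ¬R(k)))
The prefix is ∃p ∀q ∀m ∀l ∃k: 3 universal, 2 existential.

2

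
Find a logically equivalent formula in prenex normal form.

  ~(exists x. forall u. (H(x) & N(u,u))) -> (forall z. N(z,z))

exists x. forall u. forall z. (H(x) & N(u,u) | N(z,z))

Eliminate → and ↔ using ¬ and ∨.
  ~~(exists x. forall u. (H(x) & N(u,u))) | (forall z. N(z,z))
Drive negations inward (¬∀x A ≡ ∃x ¬A, ¬∃x A ≡ ∀x ¬A, De Morgan for ∧/∨):
  (exists x. forall u. (H(x) & N(u,u))) | (forall z. N(z,z))
All bound variables are already distinct, so no renaming is needed.
Pull the quantifiers to the front (each side's bound variable is not free in the other side):
  exists x. forall u. forall z. (H(x) & N(u,u) | N(z,z))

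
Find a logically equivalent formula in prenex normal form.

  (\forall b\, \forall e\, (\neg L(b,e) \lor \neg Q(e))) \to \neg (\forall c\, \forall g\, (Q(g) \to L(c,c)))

\exists b\, \exists e\, \exists c\, \exists g\, (L(b,e) \land Q(e) \lor Q(g) \land \neg L(c,c))

Eliminate → and ↔ using ¬ and ∨.
  \neg (\forall b\, \forall e\, (\neg L(b,e) \lor \neg Q(e))) \lor \neg (\forall c\, \forall g\, (\neg Q(g) \lor L(c,c)))
Drive negations inward (¬∀x A ≡ ∃x ¬A, ¬∃x A ≡ ∀x ¬A, De Morgan for ∧/∨):
  (\exists b\, \exists e\, (L(b,e) \land Q(e))) \lor (\exists c\, \exists g\, (Q(g) \land \neg L(c,c)))
All bound variables are already distinct, so no renaming is needed.
Pull the quantifiers to the front (each side's bound variable is not free in the other side):
  \exists b\, \exists e\, \exists c\, \exists g\, (L(b,e) \land Q(e) \lor Q(g) \land \neg L(c,c))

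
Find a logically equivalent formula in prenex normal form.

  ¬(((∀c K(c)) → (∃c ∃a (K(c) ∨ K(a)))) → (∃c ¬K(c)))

First replace A → B with ¬A ∨ B.
  ¬(¬(¬(∀c K(c)) ∨ (∃c ∃a (K(c) ∨ K(a)))) ∨ (∃c ¬K(c)))
Move each ¬ inward, flipping quantifiers it crosses:
  ((∃c ¬K(c)) ∨ (∃c ∃a (K(c) ∨ K(a)))) ∧ (∀c K(c))
Give each quantifier a distinct variable: c↦v, c↦y.
  ((∃c ¬K(c)) ∨ (∃v ∃a (K(v) ∨ K(a)))) ∧ (∀y K(y))
Extract every quantifier outward, since the variables are now distinct and don't occur free across branches:
  ∃c ∃v ∃a ∀y ((¬K(c) ∨ K(v) ∨ K(a)) ∧ K(y))

∃c ∃v ∃a ∀y ((¬K(c) ∨ K(v) ∨ K(a)) ∧ K(y))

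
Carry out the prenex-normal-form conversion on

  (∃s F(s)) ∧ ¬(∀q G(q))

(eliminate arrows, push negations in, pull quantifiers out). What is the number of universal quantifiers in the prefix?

0

Drive negations inward (¬∀x A ≡ ∃x ¬A, ¬∃x A ≡ ∀x ¬A, De Morgan for ∧/∨):
  (∃s F(s)) ∧ (∃q ¬G(q))
Pull the quantifiers to the front (each side's bound variable is not free in the other side):
  ∃s ∃q (F(s) ∧ ¬G(q))
The prefix is ∃s ∃q: 0 universal, 2 existential.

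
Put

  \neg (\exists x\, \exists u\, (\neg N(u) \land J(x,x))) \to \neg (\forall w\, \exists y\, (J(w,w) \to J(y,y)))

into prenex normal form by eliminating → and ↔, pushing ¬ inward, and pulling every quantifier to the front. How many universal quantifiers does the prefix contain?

Rewrite implications/biconditionals: A → B as ¬A ∨ B.
  \neg \neg (\exists x\, \exists u\, (\neg N(u) \land J(x,x))) \lor \neg (\forall w\, \exists y\, (\neg J(w,w) \lor J(y,y)))
Push ¬ through the quantifiers and connectives to reach negation normal form:
  (\exists x\, \exists u\, (\neg N(u) \land J(x,x))) \lor (\exists w\, \forall y\, (J(w,w) \land \neg J(y,y)))
All bound variables are already distinct, so no renaming is needed.
Extract every quantifier outward, since the variables are now distinct and don't occur free across branches:
  \exists x\, \exists u\, \exists w\, \forall y\, (\neg N(u) \land J(x,x) \lor J(w,w) \land \neg J(y,y))
The prefix is \exists x \exists u \exists w \forall y: 1 universal, 3 existential.

1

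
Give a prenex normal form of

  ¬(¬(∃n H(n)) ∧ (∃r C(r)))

∃n ∀r (H(n) ∨ ¬C(r))

Move each ¬ inward, flipping quantifiers it crosses:
  (∃n H(n)) ∨ (∀r ¬C(r))
All bound variables are already distinct, so no renaming is needed.
Pull the quantifiers to the front (each side's bound variable is not free in the other side):
  ∃n ∀r (H(n) ∨ ¬C(r))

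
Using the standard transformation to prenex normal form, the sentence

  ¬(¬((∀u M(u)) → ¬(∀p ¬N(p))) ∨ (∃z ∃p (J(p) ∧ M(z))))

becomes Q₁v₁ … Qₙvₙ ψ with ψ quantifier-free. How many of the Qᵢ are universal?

2

First replace A → B with ¬A ∨ B.
  ¬(¬(¬(∀u M(u)) ∨ ¬(∀p ¬N(p))) ∨ (∃z ∃p (J(p) ∧ M(z))))
Move each ¬ inward, flipping quantifiers it crosses:
  ((∃u ¬M(u)) ∨ (∃p N(p))) ∧ (∀z ∀p (¬J(p) ∨ ¬M(z)))
Rename bound variables to avoid capture: p↦b.
  ((∃u ¬M(u)) ∨ (∃p N(p))) ∧ (∀z ∀b (¬J(b) ∨ ¬M(z)))
Pull the quantifiers to the front (each side's bound variable is not free in the other side):
  ∃u ∃p ∀z ∀b ((¬M(u) ∨ N(p)) ∧ (¬J(b) ∨ ¬M(z)))
The prefix is ∃u ∃p ∀z ∀b: 2 universal, 2 existential.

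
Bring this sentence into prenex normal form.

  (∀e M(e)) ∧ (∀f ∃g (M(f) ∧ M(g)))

All bound variables are already distinct, so no renaming is needed.
Pull the quantifiers to the front (each side's bound variable is not free in the other side):
  ∀e ∀f ∃g (M(e) ∧ M(f) ∧ M(g))

∀e ∀f ∃g (M(e) ∧ M(f) ∧ M(g))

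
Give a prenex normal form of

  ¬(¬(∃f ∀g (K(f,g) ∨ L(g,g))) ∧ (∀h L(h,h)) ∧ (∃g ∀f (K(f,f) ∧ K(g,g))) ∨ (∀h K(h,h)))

∃f ∀g ∃h ∀v ∃w ∃u ((K(f,g) ∨ L(g,g) ∨ ¬L(h,h) ∨ ¬K(w,w) ∨ ¬K(v,v)) ∧ ¬K(u,u))

Drive negations inward (¬∀x A ≡ ∃x ¬A, ¬∃x A ≡ ∀x ¬A, De Morgan for ∧/∨):
  ((∃f ∀g (K(f,g) ∨ L(g,g))) ∨ (∃h ¬L(h,h)) ∨ (∀g ∃f (¬K(f,f) ∨ ¬K(g,g)))) ∧ (∃h ¬K(h,h))
Give each quantifier a distinct variable: g↦v, f↦w, h↦u.
  ((∃f ∀g (K(f,g) ∨ L(g,g))) ∨ (∃h ¬L(h,h)) ∨ (∀v ∃w (¬K(w,w) ∨ ¬K(v,v)))) ∧ (∃u ¬K(u,u))
Extract every quantifier outward, since the variables are now distinct and don't occur free across branches:
  ∃f ∀g ∃h ∀v ∃w ∃u ((K(f,g) ∨ L(g,g) ∨ ¬L(h,h) ∨ ¬K(w,w) ∨ ¬K(v,v)) ∧ ¬K(u,u))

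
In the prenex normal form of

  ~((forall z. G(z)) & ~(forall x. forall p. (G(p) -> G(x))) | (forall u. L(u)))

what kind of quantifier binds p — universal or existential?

Rewrite implications/biconditionals: A → B as ¬A ∨ B.
  ~((forall z. G(z)) & ~(forall x. forall p. (~G(p) | G(x))) | (forall u. L(u)))
Push ¬ through the quantifiers and connectives to reach negation normal form:
  ((exists z. ~G(z)) | (forall x. forall p. (~G(p) | G(x)))) & (exists u. ~L(u))
Pull the quantifiers to the front (each side's bound variable is not free in the other side):
  exists z. forall x. forall p. exists u. ((~G(z) | ~G(p) | G(x)) & ~L(u))
The quantifier forall p sits under an even number of negations (counting the antecedent side of each →), so it remains universal.

universal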